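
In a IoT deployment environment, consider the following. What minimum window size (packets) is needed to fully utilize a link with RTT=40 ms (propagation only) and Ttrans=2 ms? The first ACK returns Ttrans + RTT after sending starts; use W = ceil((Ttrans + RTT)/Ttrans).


Given: Ttrans = 2 ms, RTT = 40 ms (= 2 * Tprop, Tprop = 20 ms)
Time until first ACK returns = Ttrans + RTT = 2 + 40 = 42 ms
Need W * Ttrans >= Ttrans + RTT  ->  W >= (Ttrans + RTT) / Ttrans
(Ttrans + RTT) / Ttrans = 42 / 2 = 21
W_min = ceil(21) = 21

21


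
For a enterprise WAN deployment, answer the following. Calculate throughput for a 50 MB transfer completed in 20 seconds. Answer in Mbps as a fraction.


Given: file = 50 MB, time = 20 s
File in Mb = 50 * 8 = 400 Mb
Throughput = 400 / 20 Mbps
Throughput = 20 Mbps

20


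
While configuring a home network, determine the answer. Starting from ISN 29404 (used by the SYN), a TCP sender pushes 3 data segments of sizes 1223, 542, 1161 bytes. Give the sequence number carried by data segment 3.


The SYN occupies sequence number ISN = 29404, so the first data byte is ISN + 1 = 29405.
SEQ of data segment i = (ISN + 1) + sum of payload sizes of segments 1..i-1.
Segment 1: SEQ = 29405, payload = 1223 bytes
Segment 2: SEQ = 30628, payload = 542 bytes
Segment 3: SEQ = 31170, payload = 1161 bytes
SEQ of segment 3 = 29405 + 1223 + 542 = 31170

31170


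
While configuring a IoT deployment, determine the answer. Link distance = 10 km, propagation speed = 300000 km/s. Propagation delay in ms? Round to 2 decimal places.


Given: distance = 10 km, speed = 300000 km/s
Delay = distance / speed = 10 / 300000 seconds
Delay in ms = 10 * 1000 / 300000
Delay = 0.0333 ms
Rounded to 2 dp = 0.03 ms

0.03


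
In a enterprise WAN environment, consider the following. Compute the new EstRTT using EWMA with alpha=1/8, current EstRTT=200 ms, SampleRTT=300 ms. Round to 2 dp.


Given: EstRTT = 200 ms, SampleRTT = 300 ms, alpha = 1/8
New EstRTT = (1 - alpha) * EstRTT + alpha * SampleRTT
(7/8) * 200 = 175
(1/8) * 300 = 37.5
New EstRTT = 175 + 37.5 = 212.5 ms -> 212.50 ms (2 dp)

212.50


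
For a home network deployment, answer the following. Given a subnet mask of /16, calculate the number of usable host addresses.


Given: subnet mask /16
Host bits = 32 - 16 = 16
Total addresses = 2^16 = 65536
Usable hosts = 65536 - 2 (network + broadcast) = 65534

65534


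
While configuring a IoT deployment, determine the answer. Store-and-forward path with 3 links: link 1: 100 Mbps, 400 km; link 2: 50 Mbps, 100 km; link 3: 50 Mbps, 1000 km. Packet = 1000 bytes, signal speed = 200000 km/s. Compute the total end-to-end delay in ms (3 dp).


Packet = 1000 bytes = 8000 bits. Store-and-forward: sum (t_trans + t_prop) per link.
Link 1: t_trans = 8000/(100*10^6) s = 0.0800 ms; t_prop = 400/200000 s = 2.0000 ms; subtotal = 2.0800 ms
Link 2: t_trans = 8000/(50*10^6) s = 0.1600 ms; t_prop = 100/200000 s = 0.5000 ms; subtotal = 0.6600 ms
Link 3: t_trans = 8000/(50*10^6) s = 0.1600 ms; t_prop = 1000/200000 s = 5.0000 ms; subtotal = 5.1600 ms
End-to-end = 2.0800 + 0.6600 + 5.1600 = 7.9000 ms -> 7.900 ms (3 dp)

7.900


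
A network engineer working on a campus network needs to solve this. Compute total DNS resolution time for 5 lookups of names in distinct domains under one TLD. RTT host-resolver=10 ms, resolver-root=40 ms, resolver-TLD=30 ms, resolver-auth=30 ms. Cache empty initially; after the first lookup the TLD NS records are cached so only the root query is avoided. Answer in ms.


Lookup 1 (cold cache): local + root + TLD + auth = 10 + 40 + 30 + 30 = 110 ms
Lookups 2..5 (TLD NS cached -> skip root; new domain -> still ask TLD and auth): local + TLD + auth = 10 + 30 + 30 = 70 ms each
Remaining 4 lookups: 4 * 70 = 280 ms
Total = 110 + 280 = 390 ms

390


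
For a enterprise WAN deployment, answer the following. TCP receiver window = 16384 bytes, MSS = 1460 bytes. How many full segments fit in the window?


Given: RWND = 16384 bytes, MSS = 1460 bytes
Full segments = floor(RWND / MSS)
Full segments = floor(16384 / 1460)
Full segments = floor(11.2219) = 11

11


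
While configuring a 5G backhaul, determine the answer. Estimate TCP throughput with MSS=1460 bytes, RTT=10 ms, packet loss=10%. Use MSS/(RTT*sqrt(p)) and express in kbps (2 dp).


Given: MSS = 1460 bytes, RTT = 10 ms, loss = 10%
RTT in seconds = 10 / 1000 = 0.01
Loss rate = 10% = 0.1
sqrt(loss) = sqrt(0.1) = 0.316227766017
Throughput (bytes/s) = 1460 / (0.01 * 0.316227766017) = 461692.5384
Throughput (kbps) = 461692.5384 * 8 / 1000 = 3693.540307 -> 3693.54 kbps (2 dp)

3693.54


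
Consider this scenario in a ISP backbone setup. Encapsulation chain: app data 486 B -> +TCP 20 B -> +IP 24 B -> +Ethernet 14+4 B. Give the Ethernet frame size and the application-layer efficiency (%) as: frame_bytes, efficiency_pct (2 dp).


TCP segment = 486 + 20 = 506 B
IP packet = 506 + 24 = 530 B
Ethernet frame = 530 + 14 + 4 = 548 B
Efficiency = app / frame = 486 / 548 = 0.886861 = 88.6861% -> 88.69% (2 dp)

548, 88.69


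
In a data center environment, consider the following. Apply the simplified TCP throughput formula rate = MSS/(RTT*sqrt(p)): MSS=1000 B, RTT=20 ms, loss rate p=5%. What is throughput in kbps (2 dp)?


Given: MSS = 1000 bytes, RTT = 20 ms, loss = 5%
RTT in seconds = 20 / 1000 = 0.02
Loss rate = 5% = 0.05
sqrt(loss) = sqrt(0.05) = 0.223606797750
Throughput (bytes/s) = 1000 / (0.02 * 0.223606797750) = 223606.7977
Throughput (kbps) = 223606.7977 * 8 / 1000 = 1788.854382 -> 1788.85 kbps (2 dp)

1788.85


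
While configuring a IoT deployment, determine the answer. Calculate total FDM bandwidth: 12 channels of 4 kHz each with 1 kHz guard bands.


Given: 12 channels, 4 kHz each, guard = 1 kHz
Channel bandwidth = 12 * 4 = 48 kHz
Guard bands = 11 gaps * 1 kHz = 11 kHz
Total = 48 + 11 = 59 kHz

59


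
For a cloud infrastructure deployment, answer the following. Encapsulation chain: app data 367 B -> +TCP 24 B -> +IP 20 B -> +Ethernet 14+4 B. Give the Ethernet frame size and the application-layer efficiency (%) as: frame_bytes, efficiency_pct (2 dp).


TCP segment = 367 + 24 = 391 B
IP packet = 391 + 20 = 411 B
Ethernet frame = 411 + 14 + 4 = 429 B
Efficiency = app / frame = 367 / 429 = 0.855478 = 85.5478% -> 85.55% (2 dp)

429, 85.55


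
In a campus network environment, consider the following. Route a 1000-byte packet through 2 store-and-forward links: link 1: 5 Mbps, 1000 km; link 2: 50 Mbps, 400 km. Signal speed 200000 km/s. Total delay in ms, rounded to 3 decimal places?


Packet = 1000 bytes = 8000 bits. Store-and-forward: sum (t_trans + t_prop) per link.
Link 1: t_trans = 8000/(5*10^6) s = 1.6000 ms; t_prop = 1000/200000 s = 5.0000 ms; subtotal = 6.6000 ms
Link 2: t_trans = 8000/(50*10^6) s = 0.1600 ms; t_prop = 400/200000 s = 2.0000 ms; subtotal = 2.1600 ms
End-to-end = 6.6000 + 2.1600 = 8.7600 ms -> 8.760 ms (3 dp)

8.760


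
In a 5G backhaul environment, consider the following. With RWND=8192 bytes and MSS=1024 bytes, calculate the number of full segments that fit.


Given: RWND = 8192 bytes, MSS = 1024 bytes
Full segments = floor(RWND / MSS)
Full segments = floor(8192 / 1024)
Full segments = floor(8.0) = 8

8


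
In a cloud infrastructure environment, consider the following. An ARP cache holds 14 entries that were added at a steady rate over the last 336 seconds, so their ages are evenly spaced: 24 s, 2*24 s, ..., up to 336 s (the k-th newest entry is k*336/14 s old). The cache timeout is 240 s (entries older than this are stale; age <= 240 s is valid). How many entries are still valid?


Ages are k * 336/14 s for k = 1..14 (spacing = 24.0000 s).
Entry k is valid iff k * 336/14 <= 240 iff k <= 14 * 240 / 336 = 10.0000
n_valid = floor(10.0000) = 10
(n_stale = 14 - 10 = 4)

10


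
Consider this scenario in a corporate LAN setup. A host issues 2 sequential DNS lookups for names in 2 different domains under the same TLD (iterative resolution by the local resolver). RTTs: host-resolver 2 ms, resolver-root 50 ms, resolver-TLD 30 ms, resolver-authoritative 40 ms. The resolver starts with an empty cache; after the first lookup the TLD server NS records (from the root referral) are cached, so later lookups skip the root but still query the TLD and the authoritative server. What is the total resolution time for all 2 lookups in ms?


Lookup 1 (cold cache): local + root + TLD + auth = 2 + 50 + 30 + 40 = 122 ms
Lookups 2..2 (TLD NS cached -> skip root; new domain -> still ask TLD and auth): local + TLD + auth = 2 + 30 + 40 = 72 ms each
Remaining 1 lookups: 1 * 72 = 72 ms
Total = 122 + 72 = 194 ms

194


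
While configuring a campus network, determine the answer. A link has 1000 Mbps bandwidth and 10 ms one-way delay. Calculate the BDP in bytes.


Given: bandwidth = 1000 Mbps, delay = 10 ms
BDP in bits = 1000 * 10^6 * 10 / 1000
BDP in bits = 10000000
BDP in bytes = 10000000 / 8 = 1250000

1250000


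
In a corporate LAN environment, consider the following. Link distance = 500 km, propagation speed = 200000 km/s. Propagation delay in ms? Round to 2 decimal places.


Given: distance = 500 km, speed = 200000 km/s
Delay = distance / speed = 500 / 200000 seconds
Delay in ms = 500 * 1000 / 200000
Delay = 2.5000 ms
Rounded to 2 dp = 2.50 ms

2.50


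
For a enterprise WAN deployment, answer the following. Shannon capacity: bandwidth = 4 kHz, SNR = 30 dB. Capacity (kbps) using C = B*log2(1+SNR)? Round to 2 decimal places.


Given: B = 4 kHz, SNR = 30 dB
SNR linear = 10^(30/10) = 1000
1 + SNR = 1001
log2(1001) = 9.9672262588
C = 4 * 1000 * 9.9672262588 = 39868.9050 bps
C = 39.868905 kbps -> 39.87 kbps (2 dp)

39.87


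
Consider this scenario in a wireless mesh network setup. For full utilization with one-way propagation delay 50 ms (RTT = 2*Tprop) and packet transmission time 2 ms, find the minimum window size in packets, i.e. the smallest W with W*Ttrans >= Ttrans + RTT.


Given: Ttrans = 2 ms, RTT = 100 ms (= 2 * Tprop, Tprop = 50 ms)
Time until first ACK returns = Ttrans + RTT = 2 + 100 = 102 ms
Need W * Ttrans >= Ttrans + RTT  ->  W >= (Ttrans + RTT) / Ttrans
(Ttrans + RTT) / Ttrans = 102 / 2 = 51
W_min = ceil(51) = 51

51


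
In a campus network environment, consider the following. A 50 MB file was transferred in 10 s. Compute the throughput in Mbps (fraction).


Given: file = 50 MB, time = 10 s
File in Mb = 50 * 8 = 400 Mb
Throughput = 400 / 10 Mbps
Throughput = 40 Mbps

40


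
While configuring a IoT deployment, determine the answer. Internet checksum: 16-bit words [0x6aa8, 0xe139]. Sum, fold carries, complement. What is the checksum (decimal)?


Given words: [0x6aa8, 0xe139]
Step 1: Sum all words
Raw sum = 27304 + 57657 = 84961
Step 2: Fold carry: (19425 + 1) = 19426
One's complement = ~19426 & 0xFFFF = 46109

46109


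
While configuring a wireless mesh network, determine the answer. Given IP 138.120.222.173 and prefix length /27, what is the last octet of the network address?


Given: IP = 138.120.222.173, prefix = /27
Subnet mask = 255.255.255.224
Last octet of IP: 173
Last octet of mask: 224
Network last octet = 173 AND 224 = 160

160


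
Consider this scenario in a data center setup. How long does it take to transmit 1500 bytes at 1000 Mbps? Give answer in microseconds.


Given: packet = 1500 bytes, bandwidth = 1000 Mbps
Packet in bits = 1500 * 8 = 12000 bits
Bandwidth = 1000 * 10^6 = 1000000000 bps
Time = 12000 / 1000000000 seconds
Time in us = 12000 * 10^6 / 1000000000 = 12

12


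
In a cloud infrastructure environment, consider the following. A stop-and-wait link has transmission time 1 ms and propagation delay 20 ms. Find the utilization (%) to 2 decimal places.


Given: Ttrans = 1 ms, Tprop = 20 ms
RTT = 2 * Tprop = 2 * 20 = 40 ms
U = Ttrans / (Ttrans + RTT)
U = 1 / (1 + 40)
U = 1 / 41 = 0.02439
U% = 2.44%

2.44


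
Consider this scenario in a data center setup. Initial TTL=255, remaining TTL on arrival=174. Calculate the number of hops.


Given: initial TTL = 255, received TTL = 174
Hops = initial TTL - received TTL
Hops = 255 - 174 = 81

81


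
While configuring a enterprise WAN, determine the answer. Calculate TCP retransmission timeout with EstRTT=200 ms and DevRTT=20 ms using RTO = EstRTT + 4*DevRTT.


Given: EstRTT = 200 ms, DevRTT = 20 ms
Timeout = EstRTT + 4 * DevRTT
4 * DevRTT = 4 * 20 = 80
Timeout = 200 + 80 = 280 ms

280


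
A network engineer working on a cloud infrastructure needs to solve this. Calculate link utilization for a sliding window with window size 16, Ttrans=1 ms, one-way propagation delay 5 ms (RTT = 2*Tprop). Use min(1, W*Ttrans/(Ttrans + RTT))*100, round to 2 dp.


Given: W = 16, Ttrans = 1 ms, RTT = 10 ms (= 2 * Tprop, Tprop = 5 ms)
Cycle time = Ttrans + RTT = 1 + 10 = 11 ms (first packet sent until its ACK returns)
W * Ttrans = 16 * 1 = 16 ms of sending per cycle
W * Ttrans / (Ttrans + RTT) = 16 / 11 = 1.454545
U = min(1, 1.454545) = 1.000000
U% = 100.00%

100.00


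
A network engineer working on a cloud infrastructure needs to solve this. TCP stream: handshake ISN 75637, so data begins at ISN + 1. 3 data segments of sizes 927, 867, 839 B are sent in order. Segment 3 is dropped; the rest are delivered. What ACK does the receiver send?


SYN uses sequence number 75637; first data byte = ISN + 1 = 75638.
Segment 1: SEQ = 75638, len = 927 B, covers [75638, 76564]
Segment 2: SEQ = 76565, len = 867 B, covers [76565, 77431]
Segment 3: SEQ = 77432, len = 839 B, covers [77432, 78270] [LOST]
In-order data received: bytes [75638, 77431] (segments 1..2).
Segment 3 missing -> gap begins at byte 77432.
Cumulative ACK = next expected in-order byte = 75638 + 927 + 867 = 77432

77432


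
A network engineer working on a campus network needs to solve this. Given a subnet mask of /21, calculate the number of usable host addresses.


Given: subnet mask /21
Host bits = 32 - 21 = 11
Total addresses = 2^11 = 2048
Usable hosts = 2048 - 2 (network + broadcast) = 2046

2046


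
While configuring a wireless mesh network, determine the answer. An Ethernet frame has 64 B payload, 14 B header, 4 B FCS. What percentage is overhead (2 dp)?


Given: payload = 64 B, header = 14 B, trailer = 4 B
Overhead bytes = header + trailer = 14 + 4 = 18
Total frame = payload + overhead = 64 + 18 = 82
Overhead % = 18 / 82 * 100 = 21.9512% -> 21.95% (2 dp)

21.95


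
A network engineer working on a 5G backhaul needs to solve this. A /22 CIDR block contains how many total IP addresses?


Given: CIDR prefix /22
Host bits = 32 - 22 = 10
Total addresses = 2^10 = 1024

1024


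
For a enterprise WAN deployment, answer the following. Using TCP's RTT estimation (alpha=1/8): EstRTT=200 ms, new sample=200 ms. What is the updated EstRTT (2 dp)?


Given: EstRTT = 200 ms, SampleRTT = 200 ms, alpha = 1/8
New EstRTT = (1 - alpha) * EstRTT + alpha * SampleRTT
(7/8) * 200 = 175
(1/8) * 200 = 25
New EstRTT = 175 + 25 = 200 ms -> 200.00 ms (2 dp)

200.00


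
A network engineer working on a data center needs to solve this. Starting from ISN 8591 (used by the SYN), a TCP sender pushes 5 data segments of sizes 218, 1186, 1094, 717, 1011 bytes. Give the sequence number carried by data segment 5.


The SYN occupies sequence number ISN = 8591, so the first data byte is ISN + 1 = 8592.
SEQ of data segment i = (ISN + 1) + sum of payload sizes of segments 1..i-1.
Segment 1: SEQ = 8592, payload = 218 bytes
Segment 2: SEQ = 8810, payload = 1186 bytes
Segment 3: SEQ = 9996, payload = 1094 bytes
Segment 4: SEQ = 11090, payload = 717 bytes
Segment 5: SEQ = 11807, payload = 1011 bytes
SEQ of segment 5 = 8592 + 218 + 1186 + 1094 + 717 = 11807

11807


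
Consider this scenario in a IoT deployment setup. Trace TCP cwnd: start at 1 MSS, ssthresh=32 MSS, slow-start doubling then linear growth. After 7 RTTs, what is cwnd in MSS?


RTT 0: cwnd = 1 MSS (initial)
RTT 1: cwnd = 2 MSS (slow start, doubled)
RTT 2: cwnd = 4 MSS (slow start, doubled)
RTT 3: cwnd = 8 MSS (slow start, doubled)
RTT 4: cwnd = 16 MSS (slow start, doubled)
RTT 5: cwnd = 32 MSS (slow start, doubled)
RTT 6: cwnd = 33 MSS (congestion avoidance, +1)
RTT 7: cwnd = 34 MSS (congestion avoidance, +1)

34


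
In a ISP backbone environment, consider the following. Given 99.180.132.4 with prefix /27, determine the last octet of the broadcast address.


Given: IP = 99.180.132.4, prefix = /27
Host bits = 32 - 27 = 5
Network last octet = 4 AND mask = 0
Host part size = 2^5 - 1 = 31
Broadcast last octet = 0 OR 31 = 31

31


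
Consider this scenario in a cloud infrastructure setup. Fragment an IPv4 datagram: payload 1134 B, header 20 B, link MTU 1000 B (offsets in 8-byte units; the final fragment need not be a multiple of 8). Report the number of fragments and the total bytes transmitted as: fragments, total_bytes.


Max data per non-final fragment = floor((MTU - header)/8)*8 = floor((1000 - 20)/8)*8 = floor(980/8)*8 = 976 B
Final fragment needs no 8-byte alignment: it can carry up to MTU - header = 980 B
Non-final fragments needed = ceil((payload - 980) / 976) = ceil(154/976) = ceil(0.1578) = 1
Number of fragments = 1 + 1 = 2
Fragment sizes (data): 1 * 976 B + 158 B (last, 158 <= 980 OK)
Total bytes sent = payload + n_frags * header = 1134 + 2*20 = 1134 + 40 = 1174 B

2, 1174


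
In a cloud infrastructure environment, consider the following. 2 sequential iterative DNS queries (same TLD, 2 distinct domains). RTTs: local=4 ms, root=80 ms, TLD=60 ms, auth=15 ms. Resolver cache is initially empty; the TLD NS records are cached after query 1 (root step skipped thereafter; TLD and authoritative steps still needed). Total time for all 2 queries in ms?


Lookup 1 (cold cache): local + root + TLD + auth = 4 + 80 + 60 + 15 = 159 ms
Lookups 2..2 (TLD NS cached -> skip root; new domain -> still ask TLD and auth): local + TLD + auth = 4 + 60 + 15 = 79 ms each
Remaining 1 lookups: 1 * 79 = 79 ms
Total = 159 + 79 = 238 ms

238


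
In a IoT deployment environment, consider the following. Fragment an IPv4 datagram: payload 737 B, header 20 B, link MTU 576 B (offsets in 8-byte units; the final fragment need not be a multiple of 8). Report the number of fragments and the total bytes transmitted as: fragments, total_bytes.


Max data per non-final fragment = floor((MTU - header)/8)*8 = floor((576 - 20)/8)*8 = floor(556/8)*8 = 552 B
Final fragment needs no 8-byte alignment: it can carry up to MTU - header = 556 B
Non-final fragments needed = ceil((payload - 556) / 552) = ceil(181/552) = ceil(0.3279) = 1
Number of fragments = 1 + 1 = 2
Fragment sizes (data): 1 * 552 B + 185 B (last, 185 <= 556 OK)
Total bytes sent = payload + n_frags * header = 737 + 2*20 = 737 + 40 = 777 B

2, 777


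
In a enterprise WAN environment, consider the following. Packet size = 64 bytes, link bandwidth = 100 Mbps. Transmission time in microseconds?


Given: packet = 64 bytes, bandwidth = 100 Mbps
Packet in bits = 64 * 8 = 512 bits
Bandwidth = 100 * 10^6 = 100000000 bps
Time = 512 / 100000000 seconds
Time in us = 512 * 10^6 / 100000000 = 5.12

5.12


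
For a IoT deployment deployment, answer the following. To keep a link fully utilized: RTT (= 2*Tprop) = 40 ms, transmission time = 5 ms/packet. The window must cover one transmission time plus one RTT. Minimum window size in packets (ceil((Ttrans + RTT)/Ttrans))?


Given: Ttrans = 5 ms, RTT = 40 ms (= 2 * Tprop, Tprop = 20 ms)
Time until first ACK returns = Ttrans + RTT = 5 + 40 = 45 ms
Need W * Ttrans >= Ttrans + RTT  ->  W >= (Ttrans + RTT) / Ttrans
(Ttrans + RTT) / Ttrans = 45 / 5 = 9
W_min = ceil(9) = 9

9


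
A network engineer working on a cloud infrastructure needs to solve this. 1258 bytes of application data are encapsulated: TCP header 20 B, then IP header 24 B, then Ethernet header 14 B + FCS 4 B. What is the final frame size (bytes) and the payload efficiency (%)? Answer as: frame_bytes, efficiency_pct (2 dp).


TCP segment = 1258 + 20 = 1278 B
IP packet = 1278 + 24 = 1302 B
Ethernet frame = 1302 + 14 + 4 = 1320 B
Efficiency = app / frame = 1258 / 1320 = 0.953030 = 95.3030% -> 95.30% (2 dp)

1320, 95.30


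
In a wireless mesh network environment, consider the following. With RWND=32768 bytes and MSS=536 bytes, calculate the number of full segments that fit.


Given: RWND = 32768 bytes, MSS = 536 bytes
Full segments = floor(RWND / MSS)
Full segments = floor(32768 / 536)
Full segments = floor(61.1343) = 61

61


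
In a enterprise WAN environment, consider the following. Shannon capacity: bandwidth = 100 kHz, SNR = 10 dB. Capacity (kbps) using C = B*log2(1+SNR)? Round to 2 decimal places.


Given: B = 100 kHz, SNR = 10 dB
SNR linear = 10^(10/10) = 10
1 + SNR = 11
log2(11) = 3.4594316186
C = 100 * 1000 * 3.4594316186 = 345943.1619 bps
C = 345.943162 kbps -> 345.94 kbps (2 dp)

345.94


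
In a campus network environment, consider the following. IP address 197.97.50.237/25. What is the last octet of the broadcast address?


Given: IP = 197.97.50.237, prefix = /25
Host bits = 32 - 25 = 7
Network last octet = 237 AND mask = 128
Host part size = 2^7 - 1 = 127
Broadcast last octet = 128 OR 127 = 255

255


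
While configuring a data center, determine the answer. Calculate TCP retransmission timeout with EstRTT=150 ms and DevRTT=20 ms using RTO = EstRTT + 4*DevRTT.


Given: EstRTT = 150 ms, DevRTT = 20 ms
Timeout = EstRTT + 4 * DevRTT
4 * DevRTT = 4 * 20 = 80
Timeout = 150 + 80 = 230 ms

230


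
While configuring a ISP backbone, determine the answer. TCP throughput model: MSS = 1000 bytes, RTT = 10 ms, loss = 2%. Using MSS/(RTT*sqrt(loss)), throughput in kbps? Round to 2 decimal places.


Given: MSS = 1000 bytes, RTT = 10 ms, loss = 2%
RTT in seconds = 10 / 1000 = 0.01
Loss rate = 2% = 0.02
sqrt(loss) = sqrt(0.02) = 0.141421356237
Throughput (bytes/s) = 1000 / (0.01 * 0.141421356237) = 707106.7812
Throughput (kbps) = 707106.7812 * 8 / 1000 = 5656.854249 -> 5656.85 kbps (2 dp)

5656.85


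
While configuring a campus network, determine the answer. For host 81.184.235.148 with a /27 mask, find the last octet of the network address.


Given: IP = 81.184.235.148, prefix = /27
Subnet mask = 255.255.255.224
Last octet of IP: 148
Last octet of mask: 224
Network last octet = 148 AND 224 = 128

128


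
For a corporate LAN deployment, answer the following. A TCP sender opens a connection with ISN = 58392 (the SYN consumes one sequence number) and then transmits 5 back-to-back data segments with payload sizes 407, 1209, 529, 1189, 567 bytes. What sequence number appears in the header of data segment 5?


The SYN occupies sequence number ISN = 58392, so the first data byte is ISN + 1 = 58393.
SEQ of data segment i = (ISN + 1) + sum of payload sizes of segments 1..i-1.
Segment 1: SEQ = 58393, payload = 407 bytes
Segment 2: SEQ = 58800, payload = 1209 bytes
Segment 3: SEQ = 60009, payload = 529 bytes
Segment 4: SEQ = 60538, payload = 1189 bytes
Segment 5: SEQ = 61727, payload = 567 bytes
SEQ of segment 5 = 58393 + 407 + 1209 + 529 + 1189 = 61727

61727


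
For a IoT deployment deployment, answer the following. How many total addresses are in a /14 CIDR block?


Given: CIDR prefix /14
Host bits = 32 - 14 = 18
Total addresses = 2^18 = 262144

262144


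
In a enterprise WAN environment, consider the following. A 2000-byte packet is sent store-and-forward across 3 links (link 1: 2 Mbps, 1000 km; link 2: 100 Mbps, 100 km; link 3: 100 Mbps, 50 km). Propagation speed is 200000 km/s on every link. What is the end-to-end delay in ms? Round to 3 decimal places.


Packet = 2000 bytes = 16000 bits. Store-and-forward: sum (t_trans + t_prop) per link.
Link 1: t_trans = 16000/(2*10^6) s = 8.0000 ms; t_prop = 1000/200000 s = 5.0000 ms; subtotal = 13.0000 ms
Link 2: t_trans = 16000/(100*10^6) s = 0.1600 ms; t_prop = 100/200000 s = 0.5000 ms; subtotal = 0.6600 ms
Link 3: t_trans = 16000/(100*10^6) s = 0.1600 ms; t_prop = 50/200000 s = 0.2500 ms; subtotal = 0.4100 ms
End-to-end = 13.0000 + 0.6600 + 0.4100 = 14.0700 ms -> 14.070 ms (3 dp)

14.070


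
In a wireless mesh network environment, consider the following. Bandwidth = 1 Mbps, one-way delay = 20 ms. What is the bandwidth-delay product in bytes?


Given: bandwidth = 1 Mbps, delay = 20 ms
BDP in bits = 1 * 10^6 * 20 / 1000
BDP in bits = 20000
BDP in bytes = 20000 / 8 = 2500

2500


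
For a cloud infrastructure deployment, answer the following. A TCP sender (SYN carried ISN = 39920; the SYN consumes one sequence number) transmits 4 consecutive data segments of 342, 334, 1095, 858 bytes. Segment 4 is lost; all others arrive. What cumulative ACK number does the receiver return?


SYN uses sequence number 39920; first data byte = ISN + 1 = 39921.
Segment 1: SEQ = 39921, len = 342 B, covers [39921, 40262]
Segment 2: SEQ = 40263, len = 334 B, covers [40263, 40596]
Segment 3: SEQ = 40597, len = 1095 B, covers [40597, 41691]
Segment 4: SEQ = 41692, len = 858 B, covers [41692, 42549] [LOST]
In-order data received: bytes [39921, 41691] (segments 1..3).
Segment 4 missing -> gap begins at byte 41692.
Cumulative ACK = next expected in-order byte = 39921 + 342 + 334 + 1095 = 41692

41692


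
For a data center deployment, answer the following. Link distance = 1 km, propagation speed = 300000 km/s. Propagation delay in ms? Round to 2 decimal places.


Given: distance = 1 km, speed = 300000 km/s
Delay = distance / speed = 1 / 300000 seconds
Delay in ms = 1 * 1000 / 300000
Delay = 0.0033 ms
Rounded to 2 dp = 0.00 ms

0.00


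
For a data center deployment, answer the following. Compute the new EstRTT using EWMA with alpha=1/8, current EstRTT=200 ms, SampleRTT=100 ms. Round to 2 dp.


Given: EstRTT = 200 ms, SampleRTT = 100 ms, alpha = 1/8
New EstRTT = (1 - alpha) * EstRTT + alpha * SampleRTT
(7/8) * 200 = 175
(1/8) * 100 = 12.5
New EstRTT = 175 + 12.5 = 187.5 ms -> 187.50 ms (2 dp)

187.50


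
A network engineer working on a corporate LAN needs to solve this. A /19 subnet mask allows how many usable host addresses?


Given: subnet mask /19
Host bits = 32 - 19 = 13
Total addresses = 2^13 = 8192
Usable hosts = 8192 - 2 (network + broadcast) = 8190

8190


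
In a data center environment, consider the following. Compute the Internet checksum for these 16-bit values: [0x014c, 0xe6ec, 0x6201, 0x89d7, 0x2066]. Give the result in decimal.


Given words: [0x014c, 0xe6ec, 0x6201, 0x89d7, 0x2066]
Step 1: Sum all words
Raw sum = 332 + 59116 + 25089 + 35287 + 8294 = 128118
Step 2: Fold carry: (62582 + 1) = 62583
One's complement = ~62583 & 0xFFFF = 2952

2952


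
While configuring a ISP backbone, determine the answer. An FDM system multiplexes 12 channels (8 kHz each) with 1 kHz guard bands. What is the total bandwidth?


Given: 12 channels, 8 kHz each, guard = 1 kHz
Channel bandwidth = 12 * 8 = 96 kHz
Guard bands = 11 gaps * 1 kHz = 11 kHz
Total = 96 + 11 = 107 kHz

107


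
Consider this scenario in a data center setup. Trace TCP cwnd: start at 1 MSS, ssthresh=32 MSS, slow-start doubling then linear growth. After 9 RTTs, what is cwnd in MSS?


RTT 0: cwnd = 1 MSS (initial)
RTT 1: cwnd = 2 MSS (slow start, doubled)
RTT 2: cwnd = 4 MSS (slow start, doubled)
RTT 3: cwnd = 8 MSS (slow start, doubled)
RTT 4: cwnd = 16 MSS (slow start, doubled)
RTT 5: cwnd = 32 MSS (slow start, doubled)
RTT 6: cwnd = 33 MSS (congestion avoidance, +1)
RTT 7: cwnd = 34 MSS (congestion avoidance, +1)
RTT 8: cwnd = 35 MSS (congestion avoidance, +1)
RTT 9: cwnd = 36 MSS (congestion avoidance, +1)

36


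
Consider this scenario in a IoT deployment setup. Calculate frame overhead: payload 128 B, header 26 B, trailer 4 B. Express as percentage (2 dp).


Given: payload = 128 B, header = 26 B, trailer = 4 B
Overhead bytes = header + trailer = 26 + 4 = 30
Total frame = payload + overhead = 128 + 30 = 158
Overhead % = 30 / 158 * 100 = 18.9873% -> 18.99% (2 dp)

18.99


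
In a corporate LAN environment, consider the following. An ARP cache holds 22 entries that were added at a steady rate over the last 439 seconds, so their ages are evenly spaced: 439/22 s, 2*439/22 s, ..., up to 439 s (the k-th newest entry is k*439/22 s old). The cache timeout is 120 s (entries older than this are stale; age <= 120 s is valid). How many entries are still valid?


Ages are k * 439/22 s for k = 1..22 (spacing = 19.9545 s).
Entry k is valid iff k * 439/22 <= 120 iff k <= 22 * 120 / 439 = 6.0137
n_valid = floor(6.0137) = 6
(n_stale = 22 - 6 = 16)

6


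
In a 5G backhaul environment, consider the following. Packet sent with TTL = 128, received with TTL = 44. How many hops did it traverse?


Given: initial TTL = 128, received TTL = 44
Hops = initial TTL - received TTL
Hops = 128 - 44 = 84

84


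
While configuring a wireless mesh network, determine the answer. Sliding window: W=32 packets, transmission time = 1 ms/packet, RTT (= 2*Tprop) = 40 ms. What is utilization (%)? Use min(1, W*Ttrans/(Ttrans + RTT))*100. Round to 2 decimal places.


Given: W = 32, Ttrans = 1 ms, RTT = 40 ms (= 2 * Tprop, Tprop = 20 ms)
Cycle time = Ttrans + RTT = 1 + 40 = 41 ms (first packet sent until its ACK returns)
W * Ttrans = 32 * 1 = 32 ms of sending per cycle
W * Ttrans / (Ttrans + RTT) = 32 / 41 = 0.780488
U = min(1, 0.780488) = 0.780488
U% = 78.05%

78.05


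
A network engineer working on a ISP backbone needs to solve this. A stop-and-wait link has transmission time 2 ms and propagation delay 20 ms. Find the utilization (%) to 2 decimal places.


Given: Ttrans = 2 ms, Tprop = 20 ms
RTT = 2 * Tprop = 2 * 20 = 40 ms
U = Ttrans / (Ttrans + RTT)
U = 2 / (2 + 40)
U = 2 / 42 = 0.047619
U% = 4.76%

4.76


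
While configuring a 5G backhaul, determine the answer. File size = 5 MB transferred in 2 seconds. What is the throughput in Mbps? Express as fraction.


Given: file = 5 MB, time = 2 s
File in Mb = 5 * 8 = 40 Mb
Throughput = 40 / 2 Mbps
Throughput = 20 Mbps

20


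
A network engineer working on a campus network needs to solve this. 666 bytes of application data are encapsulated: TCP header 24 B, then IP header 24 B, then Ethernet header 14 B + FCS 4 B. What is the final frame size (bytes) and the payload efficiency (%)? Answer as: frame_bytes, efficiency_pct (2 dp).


TCP segment = 666 + 24 = 690 B
IP packet = 690 + 24 = 714 B
Ethernet frame = 714 + 14 + 4 = 732 B
Efficiency = app / frame = 666 / 732 = 0.909836 = 90.9836% -> 90.98% (2 dp)

732, 90.98


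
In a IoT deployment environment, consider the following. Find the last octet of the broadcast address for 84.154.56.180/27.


Given: IP = 84.154.56.180, prefix = /27
Host bits = 32 - 27 = 5
Network last octet = 180 AND mask = 160
Host part size = 2^5 - 1 = 31
Broadcast last octet = 160 OR 31 = 191

191


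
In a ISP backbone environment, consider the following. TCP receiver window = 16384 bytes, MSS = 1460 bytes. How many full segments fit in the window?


Given: RWND = 16384 bytes, MSS = 1460 bytes
Full segments = floor(RWND / MSS)
Full segments = floor(16384 / 1460)
Full segments = floor(11.2219) = 11

11


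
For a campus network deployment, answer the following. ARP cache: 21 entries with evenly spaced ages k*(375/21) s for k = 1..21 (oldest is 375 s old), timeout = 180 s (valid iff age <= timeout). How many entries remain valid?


Ages are k * 375/21 s for k = 1..21 (spacing = 17.8571 s).
Entry k is valid iff k * 375/21 <= 180 iff k <= 21 * 180 / 375 = 10.0800
n_valid = floor(10.0800) = 10
(n_stale = 21 - 10 = 11)

10


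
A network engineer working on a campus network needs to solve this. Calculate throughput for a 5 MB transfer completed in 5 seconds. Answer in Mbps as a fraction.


Given: file = 5 MB, time = 5 s
File in Mb = 5 * 8 = 40 Mb
Throughput = 40 / 5 Mbps
Throughput = 8 Mbps

8


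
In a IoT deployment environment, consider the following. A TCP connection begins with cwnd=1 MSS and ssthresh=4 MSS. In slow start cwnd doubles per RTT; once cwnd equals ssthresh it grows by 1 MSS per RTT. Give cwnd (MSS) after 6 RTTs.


RTT 0: cwnd = 1 MSS (initial)
RTT 1: cwnd = 2 MSS (slow start, doubled)
RTT 2: cwnd = 4 MSS (slow start, doubled)
RTT 3: cwnd = 5 MSS (congestion avoidance, +1)
RTT 4: cwnd = 6 MSS (congestion avoidance, +1)
RTT 5: cwnd = 7 MSS (congestion avoidance, +1)
RTT 6: cwnd = 8 MSS (congestion avoidance, +1)

8


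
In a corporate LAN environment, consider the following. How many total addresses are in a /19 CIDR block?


Given: CIDR prefix /19
Host bits = 32 - 19 = 13
Total addresses = 2^13 = 8192

8192


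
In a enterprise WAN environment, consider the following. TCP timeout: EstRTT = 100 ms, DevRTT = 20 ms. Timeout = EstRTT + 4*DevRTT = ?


Given: EstRTT = 100 ms, DevRTT = 20 ms
Timeout = EstRTT + 4 * DevRTT
4 * DevRTT = 4 * 20 = 80
Timeout = 100 + 80 = 180 ms

180


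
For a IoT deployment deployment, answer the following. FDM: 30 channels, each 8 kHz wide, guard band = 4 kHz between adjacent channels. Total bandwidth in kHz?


Given: 30 channels, 8 kHz each, guard = 4 kHz
Channel bandwidth = 30 * 8 = 240 kHz
Guard bands = 29 gaps * 4 kHz = 116 kHz
Total = 240 + 116 = 356 kHz

356


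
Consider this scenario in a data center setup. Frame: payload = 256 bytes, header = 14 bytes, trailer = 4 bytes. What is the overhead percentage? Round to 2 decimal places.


Given: payload = 256 B, header = 14 B, trailer = 4 B
Overhead bytes = header + trailer = 14 + 4 = 18
Total frame = payload + overhead = 256 + 18 = 274
Overhead % = 18 / 274 * 100 = 6.5693% -> 6.57% (2 dp)

6.57


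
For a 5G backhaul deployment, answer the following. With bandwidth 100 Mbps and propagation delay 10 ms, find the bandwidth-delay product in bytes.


Given: bandwidth = 100 Mbps, delay = 10 ms
BDP in bits = 100 * 10^6 * 10 / 1000
BDP in bits = 1000000
BDP in bytes = 1000000 / 8 = 125000

125000


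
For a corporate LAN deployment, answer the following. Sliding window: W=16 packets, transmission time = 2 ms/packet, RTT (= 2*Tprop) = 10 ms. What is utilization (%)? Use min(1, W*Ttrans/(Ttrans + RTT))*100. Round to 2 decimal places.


Given: W = 16, Ttrans = 2 ms, RTT = 10 ms (= 2 * Tprop, Tprop = 5 ms)
Cycle time = Ttrans + RTT = 2 + 10 = 12 ms (first packet sent until its ACK returns)
W * Ttrans = 16 * 2 = 32 ms of sending per cycle
W * Ttrans / (Ttrans + RTT) = 32 / 12 = 2.666667
U = min(1, 2.666667) = 1.000000
U% = 100.00%

100.00


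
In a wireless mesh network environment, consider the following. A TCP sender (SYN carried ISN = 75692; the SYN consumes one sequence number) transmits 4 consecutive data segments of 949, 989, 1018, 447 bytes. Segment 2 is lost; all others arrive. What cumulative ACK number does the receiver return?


SYN uses sequence number 75692; first data byte = ISN + 1 = 75693.
Segment 1: SEQ = 75693, len = 949 B, covers [75693, 76641]
Segment 2: SEQ = 76642, len = 989 B, covers [76642, 77630] [LOST]
Segment 3: SEQ = 77631, len = 1018 B, covers [77631, 78648]
Segment 4: SEQ = 78649, len = 447 B, covers [78649, 79095]
In-order data received: bytes [75693, 76641] (segments 1..1).
Segment 2 missing -> gap begins at byte 76642; later segments buffered out of order.
Cumulative ACK = next expected in-order byte = 75693 + 949 = 76642

76642


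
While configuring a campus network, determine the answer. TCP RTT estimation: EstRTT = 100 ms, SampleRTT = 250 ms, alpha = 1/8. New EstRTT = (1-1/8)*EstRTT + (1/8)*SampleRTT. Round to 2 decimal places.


Given: EstRTT = 100 ms, SampleRTT = 250 ms, alpha = 1/8
New EstRTT = (1 - alpha) * EstRTT + alpha * SampleRTT
(7/8) * 100 = 87.5
(1/8) * 250 = 31.25
New EstRTT = 87.5 + 31.25 = 118.75 ms -> 118.75 ms (2 dp)

118.75


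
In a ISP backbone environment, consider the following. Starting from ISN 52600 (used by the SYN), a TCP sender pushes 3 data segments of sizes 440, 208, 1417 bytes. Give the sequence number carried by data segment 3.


The SYN occupies sequence number ISN = 52600, so the first data byte is ISN + 1 = 52601.
SEQ of data segment i = (ISN + 1) + sum of payload sizes of segments 1..i-1.
Segment 1: SEQ = 52601, payload = 440 bytes
Segment 2: SEQ = 53041, payload = 208 bytes
Segment 3: SEQ = 53249, payload = 1417 bytes
SEQ of segment 3 = 52601 + 440 + 208 = 53249

53249


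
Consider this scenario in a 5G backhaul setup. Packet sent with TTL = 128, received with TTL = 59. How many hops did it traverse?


Given: initial TTL = 128, received TTL = 59
Hops = initial TTL - received TTL
Hops = 128 - 59 = 69

69


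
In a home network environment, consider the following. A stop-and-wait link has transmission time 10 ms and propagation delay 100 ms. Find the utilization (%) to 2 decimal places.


Given: Ttrans = 10 ms, Tprop = 100 ms
RTT = 2 * Tprop = 2 * 100 = 200 ms
U = Ttrans / (Ttrans + RTT)
U = 10 / (10 + 200)
U = 10 / 210 = 0.047619
U% = 4.76%

4.76


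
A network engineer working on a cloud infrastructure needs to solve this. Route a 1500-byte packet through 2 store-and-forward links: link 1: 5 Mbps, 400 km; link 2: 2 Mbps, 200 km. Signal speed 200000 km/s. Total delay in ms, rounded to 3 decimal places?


Packet = 1500 bytes = 12000 bits. Store-and-forward: sum (t_trans + t_prop) per link.
Link 1: t_trans = 12000/(5*10^6) s = 2.4000 ms; t_prop = 400/200000 s = 2.0000 ms; subtotal = 4.4000 ms
Link 2: t_trans = 12000/(2*10^6) s = 6.0000 ms; t_prop = 200/200000 s = 1.0000 ms; subtotal = 7.0000 ms
End-to-end = 4.4000 + 7.0000 = 11.4000 ms -> 11.400 ms (3 dp)

11.400


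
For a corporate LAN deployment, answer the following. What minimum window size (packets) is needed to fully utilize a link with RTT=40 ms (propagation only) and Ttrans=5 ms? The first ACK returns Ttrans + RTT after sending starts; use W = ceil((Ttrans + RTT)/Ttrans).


Given: Ttrans = 5 ms, RTT = 40 ms (= 2 * Tprop, Tprop = 20 ms)
Time until first ACK returns = Ttrans + RTT = 5 + 40 = 45 ms
Need W * Ttrans >= Ttrans + RTT  ->  W >= (Ttrans + RTT) / Ttrans
(Ttrans + RTT) / Ttrans = 45 / 5 = 9
W_min = ceil(9) = 9

9


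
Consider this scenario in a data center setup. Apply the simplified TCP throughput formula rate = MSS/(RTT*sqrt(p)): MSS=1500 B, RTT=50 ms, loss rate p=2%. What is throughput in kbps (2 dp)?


Given: MSS = 1500 bytes, RTT = 50 ms, loss = 2%
RTT in seconds = 50 / 1000 = 0.05
Loss rate = 2% = 0.02
sqrt(loss) = sqrt(0.02) = 0.141421356237
Throughput (bytes/s) = 1500 / (0.05 * 0.141421356237) = 212132.0344
Throughput (kbps) = 212132.0344 * 8 / 1000 = 1697.056275 -> 1697.06 kbps (2 dp)

1697.06


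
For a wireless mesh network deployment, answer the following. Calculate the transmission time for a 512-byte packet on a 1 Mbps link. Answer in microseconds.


Given: packet = 512 bytes, bandwidth = 1 Mbps
Packet in bits = 512 * 8 = 4096 bits
Bandwidth = 1 * 10^6 = 1000000 bps
Time = 4096 / 1000000 seconds
Time in us = 4096 * 10^6 / 1000000 = 4096

4096


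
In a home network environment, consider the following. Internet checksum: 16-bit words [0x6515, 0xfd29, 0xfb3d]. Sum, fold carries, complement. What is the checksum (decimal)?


Given words: [0x6515, 0xfd29, 0xfb3d]
Step 1: Sum all words
Raw sum = 25877 + 64809 + 64317 = 155003
Step 2: Fold carry: (23931 + 2) = 23933
One's complement = ~23933 & 0xFFFF = 41602

41602


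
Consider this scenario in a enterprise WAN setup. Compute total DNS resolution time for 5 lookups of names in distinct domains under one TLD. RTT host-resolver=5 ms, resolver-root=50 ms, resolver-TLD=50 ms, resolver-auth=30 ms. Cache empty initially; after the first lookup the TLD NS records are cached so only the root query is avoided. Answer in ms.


Lookup 1 (cold cache): local + root + TLD + auth = 5 + 50 + 50 + 30 = 135 ms
Lookups 2..5 (TLD NS cached -> skip root; new domain -> still ask TLD and auth): local + TLD + auth = 5 + 50 + 30 = 85 ms each
Remaining 4 lookups: 4 * 85 = 340 ms
Total = 135 + 340 = 475 ms

475


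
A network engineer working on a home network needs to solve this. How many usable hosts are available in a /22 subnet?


Given: subnet mask /22
Host bits = 32 - 22 = 10
Total addresses = 2^10 = 1024
Usable hosts = 1024 - 2 (network + broadcast) = 1022

1022


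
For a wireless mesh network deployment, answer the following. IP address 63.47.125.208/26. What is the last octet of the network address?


Given: IP = 63.47.125.208, prefix = /26
Subnet mask = 255.255.255.192
Last octet of IP: 208
Last octet of mask: 192
Network last octet = 208 AND 192 = 192

192
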